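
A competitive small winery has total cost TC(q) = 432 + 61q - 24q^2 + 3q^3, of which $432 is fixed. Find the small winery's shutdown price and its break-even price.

Shutdown price = $13; break-even price = $97

Shutdown price = min AVC. AVC = 61 - 24q + 3q^2, with vertex at q = 4 and minimum $13.
ATC = 432/q + 61 - 24q + 3q^2. Setting dATC/dq = −432/q^2 − 24 + 6q = 0 gives q = 6 (since 6·6^3 − 24·6^2 = 432).
min ATC = 432/6 + 61 − 24·6 + 3·6^2 = $97. That is the break-even price.
For $13 ≤ P < $97 the firm produces at a loss; below $13 it shuts down.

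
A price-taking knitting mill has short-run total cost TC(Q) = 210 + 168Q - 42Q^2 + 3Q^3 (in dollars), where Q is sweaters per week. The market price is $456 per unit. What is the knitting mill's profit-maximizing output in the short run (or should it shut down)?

From TC, MC = TC'(Q) = 168 - 84Q + 9Q^2 and AVC = VC/Q = 168 - 42Q + 3Q^2.
AVC is minimized where dAVC/dQ = -42 + 6Q = 0, at Q = 7; min AVC = 168 - 42·7 + 3·7^2 = $21.
Because $456 ≥ $21, revenue can cover variable cost; the firm operates.
P = MC gives -288 - 84Q + 9Q^2 = 0, with roots -8/3 and 12. Take the larger (rising MC): Q* = 12.
Check: AVC at Q = 12 is $96 ≤ P, so revenue covers variable cost.
Profit = P·Q − TC = 456·12 − 1362 = $4110.

Produce at Q = 12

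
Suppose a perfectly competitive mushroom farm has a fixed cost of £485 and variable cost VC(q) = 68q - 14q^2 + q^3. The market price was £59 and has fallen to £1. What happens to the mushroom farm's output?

MC = 68 - 28q + 3q^2; the shutdown threshold is min AVC = £19 (at q = 7).
With P = £59 above the shutdown price, P = MC gives q = 9.
At P = £1 < min AVC = £19, price no longer covers variable cost at any output, so the firm shuts down: q = 0.

Output falls from 9 to 0 (the firm shuts down)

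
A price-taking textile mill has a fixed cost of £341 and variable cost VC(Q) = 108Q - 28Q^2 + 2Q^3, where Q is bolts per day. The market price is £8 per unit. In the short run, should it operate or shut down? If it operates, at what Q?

Strip out fixed cost: VC = 108Q - 28Q^2 + 2Q^3. Then AVC = 108 - 28Q + 2Q^2 and MC = 108 - 56Q + 6Q^2.
AVC is minimized where dAVC/dQ = -28 + 4Q = 0, at Q = 7; min AVC = 108 - 28·7 + 2·7^2 = £10.
Since P = £8 < min AVC = £10, price fails to cover variable cost at any output.
The firm minimizes its loss by shutting down and losing only its fixed cost of £341.

Shut down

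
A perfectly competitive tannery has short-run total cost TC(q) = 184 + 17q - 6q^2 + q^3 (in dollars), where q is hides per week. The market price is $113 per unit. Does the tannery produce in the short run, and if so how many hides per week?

Strip out fixed cost: VC = 17q - 6q^2 + q^3. Then AVC = 17 - 6q + q^2 and MC = 17 - 12q + 3q^2.
AVC hits its minimum where MC = AVC, at q = 3, giving min AVC = 17 - 6·3 + 3^2 = $8.
Since P = $113 ≥ min AVC = $8, price covers variable cost and the firm should produce.
Solving P = MC: -96 - 12q + 3q^2 = 0 ⇒ q = -4 or 8. On the upward-sloping branch, q* = 8.
Check: AVC at q = 8 is $33 ≤ P, so revenue covers variable cost.
Profit = P·q − TC = 113·8 − 448 = $456.

Produce at q = 8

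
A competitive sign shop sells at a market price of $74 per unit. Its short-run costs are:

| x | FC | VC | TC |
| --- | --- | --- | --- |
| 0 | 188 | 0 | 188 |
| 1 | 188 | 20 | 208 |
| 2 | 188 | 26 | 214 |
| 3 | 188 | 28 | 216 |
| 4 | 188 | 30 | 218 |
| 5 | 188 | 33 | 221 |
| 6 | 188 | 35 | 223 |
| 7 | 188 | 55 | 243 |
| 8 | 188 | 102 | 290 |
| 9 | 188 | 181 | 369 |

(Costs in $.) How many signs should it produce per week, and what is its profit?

x = 8; profit = $302

Tabulate TR − TC: x=0: -188; x=1: -134; x=2: -66; x=3: 6; x=4: 78; x=5: 149; x=6: 221; x=7: 275; x=8: 302; x=9: 297.
Profit is maximized at x = 8. AVC there is 102/8 = $12.75 ≤ P, so producing beats shutting down (which would give -$188).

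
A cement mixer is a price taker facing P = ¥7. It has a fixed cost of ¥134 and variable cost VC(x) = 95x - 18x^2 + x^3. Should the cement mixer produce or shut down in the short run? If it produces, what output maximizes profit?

Shut down

From TC, MC = TC'(x) = 95 - 36x + 3x^2 and AVC = VC/x = 95 - 18x + x^2.
AVC hits its minimum where MC = AVC, at x = 9, giving min AVC = 95 - 18·9 + 9^2 = ¥14.
Since P = ¥7 < min AVC = ¥14, price fails to cover variable cost at any output.
Shutting down limits the loss to fixed cost, ¥134.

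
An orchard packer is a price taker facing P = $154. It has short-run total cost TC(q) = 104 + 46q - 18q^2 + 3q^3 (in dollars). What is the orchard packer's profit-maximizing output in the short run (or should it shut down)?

Produce at q = 6

Variable cost is VC = 46q - 18q^2 + 3q^3, so AVC = VC/q = 46 - 18q + 3q^2 and MC = dTC/dq = 46 - 36q + 9q^2.
AVC is minimized where dAVC/dq = -18 + 6q = 0, at q = 3; min AVC = 46 - 18·3 + 3·3^2 = $19.
Since P = $154 ≥ min AVC = $19, price covers variable cost and the firm should produce.
Set P = MC: 154 = 46 - 36q + 9q^2 → -108 - 36q + 9q^2 = 0. The roots are q = -2 and q = 6; the profit-maximizing output is on the rising part of MC, so q* = 6.
Check: AVC at q = 6 is $46 ≤ P, so revenue covers variable cost.
Profit = P·q − TC = 154·6 − 380 = $544.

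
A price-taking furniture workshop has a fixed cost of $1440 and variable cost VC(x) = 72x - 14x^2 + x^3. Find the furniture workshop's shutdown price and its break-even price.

AVC = 72 - 14x + x^2; minimized at x = 7, giving min AVC = $23. That is the shutdown price.
ATC = 1440/x + 72 - 14x + x^2. Setting dATC/dx = −1440/x^2 − 14 + 2x = 0 gives x = 12 (since 2·12^3 − 14·12^2 = 1440).
min ATC = 1440/12 + 72 − 14·12 + 12^2 = $168. That is the break-even price.
For $23 ≤ P < $168 the firm produces at a loss; below $23 it shuts down.

Shutdown price = $23; break-even price = $168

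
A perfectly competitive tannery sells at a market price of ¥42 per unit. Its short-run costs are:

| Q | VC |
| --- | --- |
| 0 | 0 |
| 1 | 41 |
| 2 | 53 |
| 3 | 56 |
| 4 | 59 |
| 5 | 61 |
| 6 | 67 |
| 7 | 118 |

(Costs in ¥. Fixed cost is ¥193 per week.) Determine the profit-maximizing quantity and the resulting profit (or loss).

Profit at each row (π = 42Q − TC): Q=0: -193; Q=1: -192; Q=2: -162; Q=3: -123; Q=4: -84; Q=5: -44; Q=6: -8; Q=7: -17.
Profit is maximized at Q = 6. AVC there is 67/6 = ¥11.17 ≤ P, so producing beats shutting down (which would give -¥193).

Q = 6; profit = -¥8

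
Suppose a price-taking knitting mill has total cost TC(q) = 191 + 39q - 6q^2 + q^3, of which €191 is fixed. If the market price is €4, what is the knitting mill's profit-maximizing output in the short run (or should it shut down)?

Shut down

Variable cost is VC = 39q - 6q^2 + q^3, so AVC = VC/q = 39 - 6q + q^2 and MC = dTC/dq = 39 - 12q + 3q^2.
AVC hits its minimum where MC = AVC, at q = 3, giving min AVC = 39 - 6·3 + 3^2 = €30.
With P < min AVC (€4 < €30), every unit sold adds to the loss.
Best response: produce nothing and absorb the €191 fixed cost.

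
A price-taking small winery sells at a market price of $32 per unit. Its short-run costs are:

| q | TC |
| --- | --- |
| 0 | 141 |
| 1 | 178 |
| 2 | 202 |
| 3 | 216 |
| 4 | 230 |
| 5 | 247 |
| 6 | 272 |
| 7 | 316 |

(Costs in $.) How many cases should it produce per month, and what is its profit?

Profit at each row (π = 32q − TC): q=0: -141; q=1: -146; q=2: -138; q=3: -120; q=4: -102; q=5: -87; q=6: -80; q=7: -92.
Profit is maximized at q = 6. AVC there is 131/6 = $21.83 ≤ P, so producing beats shutting down (which would give -$141).

q = 6; profit = -$80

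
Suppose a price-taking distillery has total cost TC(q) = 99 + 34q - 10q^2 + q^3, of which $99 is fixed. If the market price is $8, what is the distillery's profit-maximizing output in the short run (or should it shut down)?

From TC, MC = TC'(q) = 34 - 20q + 3q^2 and AVC = VC/q = 34 - 10q + q^2.
AVC is minimized where dAVC/dq = -10 + 2q = 0, at q = 5; min AVC = 34 - 10·5 + 5^2 = $9.
With P < min AVC ($8 < $9), every unit sold adds to the loss.
Best response: produce nothing and absorb the $99 fixed cost.

Shut down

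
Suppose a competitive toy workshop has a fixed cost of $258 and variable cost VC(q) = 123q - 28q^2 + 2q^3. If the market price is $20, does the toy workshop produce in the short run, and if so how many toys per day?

From TC, MC = TC'(q) = 123 - 56q + 6q^2 and AVC = VC/q = 123 - 28q + 2q^2.
AVC is minimized where dAVC/dq = -28 + 4q = 0, at q = 7; min AVC = 123 - 28·7 + 2·7^2 = $25.
P = $20 lies below min AVC = $25; no output level covers variable cost.
Best response: produce nothing and absorb the $258 fixed cost.

Shut down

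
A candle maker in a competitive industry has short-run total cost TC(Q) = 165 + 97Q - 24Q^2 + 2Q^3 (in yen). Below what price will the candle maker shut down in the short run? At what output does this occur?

¥25 per unit, at Q = 6

The shutdown price is the minimum of AVC. VC = 97Q - 24Q^2 + 2Q^3, so AVC = 97 - 24Q + 2Q^2.
dAVC/dQ = -24 + 4Q = 0 gives Q = 6. min AVC = 97 - 24·6 + 2·6^2 = 25.
The firm shuts down for any P below ¥25.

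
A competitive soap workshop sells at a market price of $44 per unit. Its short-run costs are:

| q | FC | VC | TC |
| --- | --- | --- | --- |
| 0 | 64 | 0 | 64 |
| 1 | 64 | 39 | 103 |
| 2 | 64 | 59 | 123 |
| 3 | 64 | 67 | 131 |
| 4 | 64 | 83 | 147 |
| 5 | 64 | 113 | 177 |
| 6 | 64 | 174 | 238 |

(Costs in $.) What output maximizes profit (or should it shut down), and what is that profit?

q = 5; profit = $43

Compute π = P·q − TC at each output: q=0: -64; q=1: -59; q=2: -35; q=3: 1; q=4: 29; q=5: 43; q=6: 26.
Profit is maximized at q = 5. AVC there is 113/5 = $22.60 ≤ P, so producing beats shutting down (which would give -$64).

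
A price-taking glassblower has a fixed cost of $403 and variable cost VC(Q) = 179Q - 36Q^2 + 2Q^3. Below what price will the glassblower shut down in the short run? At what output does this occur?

$17 per unit, at Q = 9

The firm shuts down when price falls below the minimum of average variable cost. AVC = VC/Q = 179 - 36Q + 2Q^2.
At the minimum of AVC, MC = AVC. MC = 179 - 72Q + 6Q^2; setting MC = AVC gives 4Q^2 - 36Q = 0, so Q = 9. min AVC = 17.
So the shutdown price is $17.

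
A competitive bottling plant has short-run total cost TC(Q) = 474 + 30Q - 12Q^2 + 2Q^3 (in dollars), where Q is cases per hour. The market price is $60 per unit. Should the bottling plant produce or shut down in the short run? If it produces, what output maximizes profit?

From TC, MC = TC'(Q) = 30 - 24Q + 6Q^2 and AVC = VC/Q = 30 - 12Q + 2Q^2.
The AVC parabola has its vertex at Q = 12/4 = 3, where AVC = 30 - 12·3 + 2·3^2 = $12.
P = $60 exceeds min AVC = $12, so the firm stays open.
Set P = MC: 60 = 30 - 24Q + 6Q^2 → -30 - 24Q + 6Q^2 = 0. The roots are Q = -1 and Q = 5; the profit-maximizing output is on the rising part of MC, so Q* = 5.
Check: AVC at Q = 5 is $20 ≤ P, so revenue covers variable cost.
Profit = P·Q − TC = 60·5 − 574 = -$274, a loss, but smaller than the $474 fixed cost the firm would lose by shutting down.

Produce at Q = 5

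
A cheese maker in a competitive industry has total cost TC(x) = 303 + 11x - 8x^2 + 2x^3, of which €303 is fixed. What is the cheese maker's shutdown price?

€3 per unit

The firm shuts down when price falls below the minimum of average variable cost. AVC = VC/x = 11 - 8x + 2x^2.
dAVC/dx = -8 + 4x = 0 gives x = 2. min AVC = 11 - 8·2 + 2·2^2 = 3.
For P < €3 the firm produces nothing.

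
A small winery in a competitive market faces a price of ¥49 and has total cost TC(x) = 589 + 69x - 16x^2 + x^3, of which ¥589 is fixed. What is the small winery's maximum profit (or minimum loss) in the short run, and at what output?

Profit = -¥189 at x = 10

AVC = 69 - 16x + x^2; min AVC = ¥5 at x = 8. Since P = ¥49 ≥ min AVC, the firm produces.
MC = 69 - 32x + 3x^2. Setting P = MC and taking the root on the rising branch gives x* = 10.
TR = 49·10 = 490. TC = 589 + 90 = 679. Profit = 490 − 679 = -¥189.
Shutting down would mean losing the fixed cost of ¥589, so operating at a loss of ¥189 is better by ¥400.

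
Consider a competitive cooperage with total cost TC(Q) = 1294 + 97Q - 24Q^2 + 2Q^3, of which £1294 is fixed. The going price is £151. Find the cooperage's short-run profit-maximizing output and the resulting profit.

AVC = 97 - 24Q + 2Q^2; min AVC = £25 at Q = 6. Since P = £151 ≥ min AVC, the firm produces.
MC = 97 - 48Q + 6Q^2. Setting P = MC and taking the root on the rising branch gives Q* = 9.
TR = 151·9 = 1359. TC = 1294 + 387 = 1681. Profit = 1359 − 1681 = -£322.
By producing, the firm covers all variable cost plus £972 of fixed cost; shutting down would lose the full £1294.

Profit = -£322 at Q = 9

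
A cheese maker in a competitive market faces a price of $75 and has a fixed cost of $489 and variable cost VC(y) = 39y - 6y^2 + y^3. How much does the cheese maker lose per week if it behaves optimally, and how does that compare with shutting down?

AVC = 39 - 6y + y^2 has its minimum $30 at y = 3; price $75 clears that bar, so the firm operates.
With MC = 39 - 12y + 3y^2, P = MC on the upward-sloping part at y* = 6.
TR = 75·6 = 450. TC = 489 + 234 = 723. Profit = 450 − 723 = -$273.
That loss of $273 beats the $489 the firm would lose by shutting down; producing recovers $216 of fixed cost.

Profit = -$273 at y = 6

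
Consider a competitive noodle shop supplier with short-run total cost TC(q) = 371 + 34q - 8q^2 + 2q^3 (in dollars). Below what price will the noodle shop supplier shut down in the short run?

The shutdown price is the minimum of AVC. VC = 34q - 8q^2 + 2q^3, so AVC = 34 - 8q + 2q^2.
dAVC/dq = -8 + 4q = 0 gives q = 2. min AVC = 34 - 8·2 + 2·2^2 = 26.
So the shutdown price is $26.

$26 per unit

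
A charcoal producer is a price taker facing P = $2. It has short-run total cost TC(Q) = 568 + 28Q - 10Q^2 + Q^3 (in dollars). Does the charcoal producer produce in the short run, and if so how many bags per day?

Shut down

From TC, MC = TC'(Q) = 28 - 20Q + 3Q^2 and AVC = VC/Q = 28 - 10Q + Q^2.
AVC hits its minimum where MC = AVC, at Q = 5, giving min AVC = 28 - 10·5 + 5^2 = $3.
Since P = $2 < min AVC = $3, price fails to cover variable cost at any output.
Best response: produce nothing and absorb the $568 fixed cost.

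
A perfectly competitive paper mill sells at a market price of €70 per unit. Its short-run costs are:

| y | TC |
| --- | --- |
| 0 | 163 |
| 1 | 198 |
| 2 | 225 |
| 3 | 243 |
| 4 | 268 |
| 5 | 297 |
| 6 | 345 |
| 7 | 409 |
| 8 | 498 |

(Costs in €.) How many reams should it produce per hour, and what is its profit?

y = 7; profit = €81

Compute π = P·y − TC at each output: y=0: -163; y=1: -128; y=2: -85; y=3: -33; y=4: 12; y=5: 53; y=6: 75; y=7: 81; y=8: 62.
Profit is maximized at y = 7. AVC there is 246/7 = €35.14 ≤ P, so producing beats shutting down (which would give -€163).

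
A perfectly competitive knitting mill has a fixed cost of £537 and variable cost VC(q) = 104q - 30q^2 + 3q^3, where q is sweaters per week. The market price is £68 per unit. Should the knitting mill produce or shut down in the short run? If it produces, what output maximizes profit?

Produce at q = 6

From TC, MC = TC'(q) = 104 - 60q + 9q^2 and AVC = VC/q = 104 - 30q + 3q^2.
AVC is minimized where dAVC/dq = -30 + 6q = 0, at q = 5; min AVC = 104 - 30·5 + 3·5^2 = £29.
P = £68 exceeds min AVC = £29, so the firm stays open.
P = MC gives 36 - 60q + 9q^2 = 0, with roots 2/3 and 6. Take the larger (rising MC): q* = 6.
Check: AVC at q = 6 is £32 ≤ P, so revenue covers variable cost.
Profit = P·q − TC = 68·6 − 729 = -£321, a loss, but smaller than the £537 fixed cost the firm would lose by shutting down.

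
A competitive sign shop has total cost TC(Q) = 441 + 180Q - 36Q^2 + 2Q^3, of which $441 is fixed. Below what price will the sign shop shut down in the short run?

$18 per unit

Short-run supply begins at min AVC. From VC = 180Q - 36Q^2 + 2Q^3, AVC = 180 - 36Q + 2Q^2.
dAVC/dQ = -36 + 4Q = 0 gives Q = 9. min AVC = 180 - 36·9 + 2·9^2 = 18.
The firm shuts down for any P below $18.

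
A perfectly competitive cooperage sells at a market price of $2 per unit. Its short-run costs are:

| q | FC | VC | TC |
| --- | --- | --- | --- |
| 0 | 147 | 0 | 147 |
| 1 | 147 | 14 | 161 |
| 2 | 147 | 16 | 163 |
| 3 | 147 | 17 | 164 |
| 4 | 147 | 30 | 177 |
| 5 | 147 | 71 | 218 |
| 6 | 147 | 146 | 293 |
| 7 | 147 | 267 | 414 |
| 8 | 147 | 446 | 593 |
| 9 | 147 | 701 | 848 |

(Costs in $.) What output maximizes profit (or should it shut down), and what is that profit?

Compute π = P·q − TC at each output: q=0: -147; q=1: -159; q=2: -159; q=3: -158; q=4: -169; q=5: -208; q=6: -281; q=7: -400; q=8: -577; q=9: -830.
Profit is highest at q = 0. Equivalently, the lowest AVC in the table is 17/3 ≈ $5.67 at q = 3, and P = $2 falls below it — price never covers variable cost, so the firm shuts down and loses only its fixed cost.

q = 0 (shut down); profit = -$147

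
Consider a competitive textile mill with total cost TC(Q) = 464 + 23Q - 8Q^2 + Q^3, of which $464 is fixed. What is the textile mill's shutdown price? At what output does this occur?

$7 per unit, at Q = 4

Short-run supply begins at min AVC. From VC = 23Q - 8Q^2 + Q^3, AVC = 23 - 8Q + Q^2.
At the minimum of AVC, MC = AVC. MC = 23 - 16Q + 3Q^2; setting MC = AVC gives 2Q^2 - 8Q = 0, so Q = 4. min AVC = 7.
For P < $7 the firm produces nothing.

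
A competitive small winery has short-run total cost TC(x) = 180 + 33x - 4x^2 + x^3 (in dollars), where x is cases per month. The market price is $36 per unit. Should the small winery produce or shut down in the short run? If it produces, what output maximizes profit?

Produce at x = 3

From TC, MC = TC'(x) = 33 - 8x + 3x^2 and AVC = VC/x = 33 - 4x + x^2.
AVC hits its minimum where MC = AVC, at x = 2, giving min AVC = 33 - 4·2 + 2^2 = $29.
Because $36 ≥ $29, revenue can cover variable cost; the firm operates.
Set P = MC: 36 = 33 - 8x + 3x^2 → -3 - 8x + 3x^2 = 0. The roots are x = -1/3 and x = 3; the profit-maximizing output is on the rising part of MC, so x* = 3.
Check: AVC at x = 3 is $30 ≤ P, so revenue covers variable cost.
Profit = P·x − TC = 36·3 − 270 = -$162, a loss, but smaller than the $180 fixed cost the firm would lose by shutting down.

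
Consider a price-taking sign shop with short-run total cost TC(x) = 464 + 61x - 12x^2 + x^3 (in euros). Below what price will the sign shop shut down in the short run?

The shutdown price is the minimum of AVC. VC = 61x - 12x^2 + x^3, so AVC = 61 - 12x + x^2.
At the minimum of AVC, MC = AVC. MC = 61 - 24x + 3x^2; setting MC = AVC gives 2x^2 - 12x = 0, so x = 6. min AVC = 25.
The firm shuts down for any P below €25.

€25 per unit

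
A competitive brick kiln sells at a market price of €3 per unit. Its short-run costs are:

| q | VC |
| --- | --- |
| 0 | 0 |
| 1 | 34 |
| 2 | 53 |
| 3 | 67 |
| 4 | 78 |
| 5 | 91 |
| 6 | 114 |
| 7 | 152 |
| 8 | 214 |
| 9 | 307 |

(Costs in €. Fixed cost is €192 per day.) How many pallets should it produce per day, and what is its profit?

Compute π = P·q − TC at each output: q=0: -192; q=1: -223; q=2: -239; q=3: -250; q=4: -258; q=5: -268; q=6: -288; q=7: -323; q=8: -382; q=9: -472.
Profit is highest at q = 0. Equivalently, the lowest AVC in the table is 91/5 ≈ €18.20 at q = 5, and P = €3 falls below it — price never covers variable cost, so the firm shuts down and loses only its fixed cost.

q = 0 (shut down); profit = -€192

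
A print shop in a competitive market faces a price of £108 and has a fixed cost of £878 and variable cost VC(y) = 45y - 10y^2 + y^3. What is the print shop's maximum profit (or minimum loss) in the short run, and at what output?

AVC = 45 - 10y + y^2; min AVC = £20 at y = 5. Since P = £108 ≥ min AVC, the firm produces.
MC = 45 - 20y + 3y^2. Setting P = MC and taking the root on the rising branch gives y* = 9.
TR = 108·9 = 972. TC = 878 + 324 = 1202. Profit = 972 − 1202 = -£230.
That loss of £230 beats the £878 the firm would lose by shutting down; producing recovers £648 of fixed cost.

Profit = -£230 at y = 9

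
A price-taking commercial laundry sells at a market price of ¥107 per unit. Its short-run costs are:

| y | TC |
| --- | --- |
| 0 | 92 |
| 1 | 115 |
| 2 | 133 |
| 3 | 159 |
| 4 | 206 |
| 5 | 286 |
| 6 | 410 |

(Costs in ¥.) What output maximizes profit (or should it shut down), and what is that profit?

y = 5; profit = ¥249

Compute π = P·y − TC at each output: y=0: -92; y=1: -8; y=2: 81; y=3: 162; y=4: 222; y=5: 249; y=6: 232.
Profit is maximized at y = 5. AVC there is 194/5 = ¥38.80 ≤ P, so producing beats shutting down (which would give -¥92).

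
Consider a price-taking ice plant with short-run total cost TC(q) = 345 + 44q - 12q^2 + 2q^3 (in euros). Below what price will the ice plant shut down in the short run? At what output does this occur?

€26 per unit, at q = 3

The firm shuts down when price falls below the minimum of average variable cost. AVC = VC/q = 44 - 12q + 2q^2.
At the minimum of AVC, MC = AVC. MC = 44 - 24q + 6q^2; setting MC = AVC gives 4q^2 - 12q = 0, so q = 3. min AVC = 26.
So the shutdown price is €26.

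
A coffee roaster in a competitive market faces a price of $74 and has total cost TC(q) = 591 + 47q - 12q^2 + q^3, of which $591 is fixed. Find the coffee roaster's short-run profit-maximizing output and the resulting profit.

AVC = 47 - 12q + q^2; min AVC = $11 at q = 6. Since P = $74 ≥ min AVC, the firm produces.
With MC = 47 - 24q + 3q^2, P = MC on the upward-sloping part at q* = 9.
TR = 74·9 = 666. TC = 591 + 180 = 771. Profit = 666 − 771 = -$105.
Shutting down would mean losing the fixed cost of $591, so operating at a loss of $105 is better by $486.

Profit = -$105 at q = 9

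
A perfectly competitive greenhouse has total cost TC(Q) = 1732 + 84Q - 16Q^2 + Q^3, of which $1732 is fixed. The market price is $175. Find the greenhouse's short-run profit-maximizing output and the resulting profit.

Profit = -$42 at Q = 13

AVC = 84 - 16Q + Q^2; min AVC = $20 at Q = 8. Since P = $175 ≥ min AVC, the firm produces.
With MC = 84 - 32Q + 3Q^2, P = MC on the upward-sloping part at Q* = 13.
TR = 175·13 = 2275. TC = 1732 + 585 = 2317. Profit = 2275 − 2317 = -$42.
That loss of $42 beats the $1732 the firm would lose by shutting down; producing recovers $1690 of fixed cost.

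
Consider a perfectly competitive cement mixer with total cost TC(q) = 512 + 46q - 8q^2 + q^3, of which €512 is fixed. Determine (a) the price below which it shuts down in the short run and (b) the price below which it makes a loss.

Shutdown price = €30; break-even price = €110

Shutdown price = min AVC. AVC = 46 - 8q + q^2, with vertex at q = 4 and minimum €30.
ATC = 512/q + 46 - 8q + q^2. Setting dATC/dq = −512/q^2 − 8 + 2q = 0 gives q = 8 (since 2·8^3 − 8·8^2 = 512).
min ATC = 512/8 + 46 − 8·8 + 8^2 = €110. That is the break-even price.
For €30 ≤ P < €110 the firm produces at a loss; below €30 it shuts down.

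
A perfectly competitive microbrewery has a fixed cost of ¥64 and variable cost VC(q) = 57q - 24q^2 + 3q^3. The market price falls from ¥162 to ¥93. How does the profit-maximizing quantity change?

Output falls from 7 to 6

AVC = 57 - 24q + 3q^2, minimized at q = 4 where min AVC = ¥9. MC = 57 - 48q + 9q^2.
At P = ¥162 ≥ min AVC, set P = MC on the rising branch: q = 7.
At P = ¥93 ≥ min AVC, set P = MC: q = 6. The firm stays open but cuts output.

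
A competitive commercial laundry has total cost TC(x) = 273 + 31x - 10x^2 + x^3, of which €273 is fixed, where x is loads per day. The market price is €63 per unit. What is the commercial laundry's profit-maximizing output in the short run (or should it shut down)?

Produce at x = 8

Variable cost is VC = 31x - 10x^2 + x^3, so AVC = VC/x = 31 - 10x + x^2 and MC = dTC/dx = 31 - 20x + 3x^2.
AVC is minimized where dAVC/dx = -10 + 2x = 0, at x = 5; min AVC = 31 - 10·5 + 5^2 = €6.
Since P = €63 ≥ min AVC = €6, price covers variable cost and the firm should produce.
Solving P = MC: -32 - 20x + 3x^2 = 0 ⇒ x = -4/3 or 8. On the upward-sloping branch, x* = 8.
Check: AVC at x = 8 is €15 ≤ P, so revenue covers variable cost.
Profit = P·x − TC = 63·8 − 393 = €111.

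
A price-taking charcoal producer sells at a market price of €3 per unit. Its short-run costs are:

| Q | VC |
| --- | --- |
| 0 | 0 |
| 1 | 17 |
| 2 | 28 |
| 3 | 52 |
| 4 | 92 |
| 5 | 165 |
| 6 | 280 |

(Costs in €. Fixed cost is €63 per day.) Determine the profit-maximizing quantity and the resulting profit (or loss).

Q = 0 (shut down); profit = -€63

Profit at each row (π = 3Q − TC): Q=0: -63; Q=1: -77; Q=2: -85; Q=3: -106; Q=4: -143; Q=5: -213; Q=6: -325.
Profit is highest at Q = 0. Equivalently, the lowest AVC in the table is 28/2 ≈ €14 at Q = 2, and P = €3 falls below it — price never covers variable cost, so the firm shuts down and loses only its fixed cost.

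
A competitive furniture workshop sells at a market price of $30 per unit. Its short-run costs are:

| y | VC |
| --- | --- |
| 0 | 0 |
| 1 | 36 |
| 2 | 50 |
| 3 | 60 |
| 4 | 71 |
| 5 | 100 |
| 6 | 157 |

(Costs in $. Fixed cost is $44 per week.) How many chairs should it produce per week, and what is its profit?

y = 5; profit = $6

Profit at each row (π = 30y − TC): y=0: -44; y=1: -50; y=2: -34; y=3: -14; y=4: 5; y=5: 6; y=6: -21.
Profit is maximized at y = 5. AVC there is 100/5 = $20 ≤ P, so producing beats shutting down (which would give -$44).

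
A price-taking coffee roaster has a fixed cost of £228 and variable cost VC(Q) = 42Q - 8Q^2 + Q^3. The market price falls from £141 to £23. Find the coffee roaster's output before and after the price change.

Output falls from 9 to 0 (the firm shuts down)

AVC = 42 - 8Q + Q^2, minimized at Q = 4 where min AVC = £26. MC = 42 - 16Q + 3Q^2.
At P = £141 ≥ min AVC, set P = MC on the rising branch: Q = 9.
At P = £23 < min AVC = £26, price no longer covers variable cost at any output, so the firm shuts down: Q = 0.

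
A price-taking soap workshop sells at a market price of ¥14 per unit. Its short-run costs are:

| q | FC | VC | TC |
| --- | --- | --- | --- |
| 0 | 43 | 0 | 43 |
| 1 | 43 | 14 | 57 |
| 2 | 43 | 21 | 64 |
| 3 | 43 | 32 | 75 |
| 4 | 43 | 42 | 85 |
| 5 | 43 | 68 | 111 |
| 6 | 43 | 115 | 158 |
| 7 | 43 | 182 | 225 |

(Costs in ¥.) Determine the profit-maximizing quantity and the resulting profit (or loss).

q = 4; profit = -¥29

Tabulate TR − TC: q=0: -43; q=1: -43; q=2: -36; q=3: -33; q=4: -29; q=5: -41; q=6: -74; q=7: -127.
Profit is maximized at q = 4. AVC there is 42/4 = ¥10.50 ≤ P, so producing beats shutting down (which would give -¥43).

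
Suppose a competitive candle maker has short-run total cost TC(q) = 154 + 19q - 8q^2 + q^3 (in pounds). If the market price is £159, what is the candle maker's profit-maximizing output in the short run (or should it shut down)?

Variable cost is VC = 19q - 8q^2 + q^3, so AVC = VC/q = 19 - 8q + q^2 and MC = dTC/dq = 19 - 16q + 3q^2.
The AVC parabola has its vertex at q = 8/2 = 4, where AVC = 19 - 8·4 + 4^2 = £3.
Since P = £159 ≥ min AVC = £3, price covers variable cost and the firm should produce.
Solving P = MC: -140 - 16q + 3q^2 = 0 ⇒ q = -14/3 or 10. On the upward-sloping branch, q* = 10.
Check: AVC at q = 10 is £39 ≤ P, so revenue covers variable cost.
Profit = P·q − TC = 159·10 − 544 = £1046.

Produce at q = 10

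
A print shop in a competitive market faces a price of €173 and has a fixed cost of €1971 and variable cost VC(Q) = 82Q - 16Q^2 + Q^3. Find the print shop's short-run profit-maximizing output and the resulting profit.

Profit = -€281 at Q = 13

AVC = 82 - 16Q + Q^2 has its minimum €18 at Q = 8; price €173 clears that bar, so the firm operates.
With MC = 82 - 32Q + 3Q^2, P = MC on the upward-sloping part at Q* = 13.
TR = 173·13 = 2249. TC = 1971 + 559 = 2530. Profit = 2249 − 2530 = -€281.
That loss of €281 beats the €1971 the firm would lose by shutting down; producing recovers €1690 of fixed cost.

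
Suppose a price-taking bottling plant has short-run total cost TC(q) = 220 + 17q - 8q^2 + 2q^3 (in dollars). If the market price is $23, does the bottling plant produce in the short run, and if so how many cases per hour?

Produce at q = 3

Variable cost is VC = 17q - 8q^2 + 2q^3, so AVC = VC/q = 17 - 8q + 2q^2 and MC = dTC/dq = 17 - 16q + 6q^2.
The AVC parabola has its vertex at q = 8/4 = 2, where AVC = 17 - 8·2 + 2·2^2 = $9.
Since P = $23 ≥ min AVC = $9, price covers variable cost and the firm should produce.
Solving P = MC: -6 - 16q + 6q^2 = 0 ⇒ q = -1/3 or 3. On the upward-sloping branch, q* = 3.
Check: AVC at q = 3 is $11 ≤ P, so revenue covers variable cost.
Profit = P·q − TC = 23·3 − 253 = -$184, a loss, but smaller than the $220 fixed cost the firm would lose by shutting down.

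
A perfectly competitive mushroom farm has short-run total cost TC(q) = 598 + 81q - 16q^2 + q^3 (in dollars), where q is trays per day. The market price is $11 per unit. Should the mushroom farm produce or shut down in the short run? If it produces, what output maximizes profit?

Variable cost is VC = 81q - 16q^2 + q^3, so AVC = VC/q = 81 - 16q + q^2 and MC = dTC/dq = 81 - 32q + 3q^2.
The AVC parabola has its vertex at q = 16/2 = 8, where AVC = 81 - 16·8 + 8^2 = $17.
Since P = $11 < min AVC = $17, price fails to cover variable cost at any output.
Best response: produce nothing and absorb the $598 fixed cost.

Shut down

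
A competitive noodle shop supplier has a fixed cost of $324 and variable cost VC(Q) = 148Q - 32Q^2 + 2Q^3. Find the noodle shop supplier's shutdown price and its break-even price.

Shutdown price = $20; break-even price = $58

AVC = 148 - 32Q + 2Q^2; minimized at Q = 8, giving min AVC = $20. That is the shutdown price.
ATC = 324/Q + 148 - 32Q + 2Q^2. Setting dATC/dQ = −324/Q^2 − 32 + 4Q = 0 gives Q = 9 (since 4·9^3 − 32·9^2 = 324).
min ATC = 324/9 + 148 − 32·9 + 2·9^2 = $58. That is the break-even price.
Between these two prices the firm operates at a loss; above $58 it earns a profit.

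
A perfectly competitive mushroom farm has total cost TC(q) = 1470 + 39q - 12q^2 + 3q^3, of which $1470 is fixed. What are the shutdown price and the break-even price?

AVC = 39 - 12q + 3q^2; minimized at q = 2, giving min AVC = $27. That is the shutdown price.
ATC = 1470/q + 39 - 12q + 3q^2. Setting dATC/dq = −1470/q^2 − 12 + 6q = 0 gives q = 7 (since 6·7^3 − 12·7^2 = 1470).
min ATC = 1470/7 + 39 − 12·7 + 3·7^2 = $312. That is the break-even price.
For $27 ≤ P < $312 the firm produces at a loss; below $27 it shuts down.

Shutdown price = $27; break-even price = $312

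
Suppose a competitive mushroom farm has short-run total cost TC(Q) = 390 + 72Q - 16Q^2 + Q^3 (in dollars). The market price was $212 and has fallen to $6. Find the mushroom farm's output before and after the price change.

Output falls from 14 to 0 (the firm shuts down)

MC = 72 - 32Q + 3Q^2; the shutdown threshold is min AVC = $8 (at Q = 8).
At P = $212 ≥ min AVC, set P = MC on the rising branch: Q = 14.
At P = $6 < min AVC = $8, price no longer covers variable cost at any output, so the firm shuts down: Q = 0.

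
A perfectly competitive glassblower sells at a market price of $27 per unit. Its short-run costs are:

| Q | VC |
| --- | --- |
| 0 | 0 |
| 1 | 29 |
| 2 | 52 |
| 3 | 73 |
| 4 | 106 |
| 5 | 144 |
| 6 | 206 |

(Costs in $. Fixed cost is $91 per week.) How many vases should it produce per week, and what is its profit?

Q = 3; profit = -$83

Tabulate TR − TC: Q=0: -91; Q=1: -93; Q=2: -89; Q=3: -83; Q=4: -89; Q=5: -100; Q=6: -135.
Profit is maximized at Q = 3. AVC there is 73/3 = $24.33 ≤ P, so producing beats shutting down (which would give -$91).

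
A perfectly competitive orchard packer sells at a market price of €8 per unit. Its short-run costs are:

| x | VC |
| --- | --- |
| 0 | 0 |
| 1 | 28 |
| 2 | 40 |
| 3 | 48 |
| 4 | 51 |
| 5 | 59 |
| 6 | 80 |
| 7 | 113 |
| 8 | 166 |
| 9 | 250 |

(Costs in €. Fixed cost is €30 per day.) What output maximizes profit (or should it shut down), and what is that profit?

Compute π = P·x − TC at each output: x=0: -30; x=1: -50; x=2: -54; x=3: -54; x=4: -49; x=5: -49; x=6: -62; x=7: -87; x=8: -132; x=9: -208.
Profit is highest at x = 0. Equivalently, the lowest AVC in the table is 59/5 ≈ €11.80 at x = 5, and P = €8 falls below it — price never covers variable cost, so the firm shuts down and loses only its fixed cost.

x = 0 (shut down); profit = -€30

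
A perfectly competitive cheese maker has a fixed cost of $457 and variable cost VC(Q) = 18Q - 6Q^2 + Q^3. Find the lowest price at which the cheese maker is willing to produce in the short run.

$9 per unit

The shutdown price is the minimum of AVC. VC = 18Q - 6Q^2 + Q^3, so AVC = 18 - 6Q + Q^2.
dAVC/dQ = -6 + 2Q = 0 gives Q = 3. min AVC = 18 - 6·3 + 3^2 = 9.
So the shutdown price is $9.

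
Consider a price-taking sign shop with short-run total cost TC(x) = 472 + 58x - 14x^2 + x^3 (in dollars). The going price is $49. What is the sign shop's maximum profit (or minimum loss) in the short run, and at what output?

Profit = -$148 at x = 9

AVC = 58 - 14x + x^2 has its minimum $9 at x = 7; price $49 clears that bar, so the firm operates.
MC = 58 - 28x + 3x^2. Setting P = MC and taking the root on the rising branch gives x* = 9.
TR = 49·9 = 441. TC = 472 + 117 = 589. Profit = 441 − 589 = -$148.
Shutting down would mean losing the fixed cost of $472, so operating at a loss of $148 is better by $324.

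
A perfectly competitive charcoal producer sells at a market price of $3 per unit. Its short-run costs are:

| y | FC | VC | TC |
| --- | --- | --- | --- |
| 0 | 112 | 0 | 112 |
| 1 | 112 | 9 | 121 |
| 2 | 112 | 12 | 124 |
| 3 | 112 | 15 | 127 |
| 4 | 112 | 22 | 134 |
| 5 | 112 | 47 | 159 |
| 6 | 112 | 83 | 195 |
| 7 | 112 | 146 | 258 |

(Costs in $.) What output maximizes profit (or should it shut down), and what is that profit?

y = 0 (shut down); profit = -$112

Profit at each row (π = 3y − TC): y=0: -112; y=1: -118; y=2: -118; y=3: -118; y=4: -122; y=5: -144; y=6: -177; y=7: -237.
Profit is highest at y = 0. Equivalently, the lowest AVC in the table is 15/3 ≈ $5 at y = 3, and P = $3 falls below it — price never covers variable cost, so the firm shuts down and loses only its fixed cost.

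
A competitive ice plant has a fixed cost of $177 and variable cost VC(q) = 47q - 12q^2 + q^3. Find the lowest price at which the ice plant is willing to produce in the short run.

$11 per unit

The shutdown price is the minimum of AVC. VC = 47q - 12q^2 + q^3, so AVC = 47 - 12q + q^2.
dAVC/dq = -12 + 2q = 0 gives q = 6. min AVC = 47 - 12·6 + 6^2 = 11.
So the shutdown price is $11.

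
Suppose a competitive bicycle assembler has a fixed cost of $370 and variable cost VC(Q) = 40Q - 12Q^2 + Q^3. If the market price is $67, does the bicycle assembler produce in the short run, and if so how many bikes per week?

From TC, MC = TC'(Q) = 40 - 24Q + 3Q^2 and AVC = VC/Q = 40 - 12Q + Q^2.
The AVC parabola has its vertex at Q = 12/2 = 6, where AVC = 40 - 12·6 + 6^2 = $4.
P = $67 exceeds min AVC = $4, so the firm stays open.
P = MC gives -27 - 24Q + 3Q^2 = 0, with roots -1 and 9. Take the larger (rising MC): Q* = 9.
Check: AVC at Q = 9 is $13 ≤ P, so revenue covers variable cost.
Profit = P·Q − TC = 67·9 − 487 = $116.

Produce at Q = 9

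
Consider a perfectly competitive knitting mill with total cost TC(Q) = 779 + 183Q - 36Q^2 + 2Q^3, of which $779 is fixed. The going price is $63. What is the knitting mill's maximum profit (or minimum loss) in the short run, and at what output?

AVC = 183 - 36Q + 2Q^2 has its minimum $21 at Q = 9; price $63 clears that bar, so the firm operates.
With MC = 183 - 72Q + 6Q^2, P = MC on the upward-sloping part at Q* = 10.
TR = 63·10 = 630. TC = 779 + 230 = 1009. Profit = 630 − 1009 = -$379.
That loss of $379 beats the $779 the firm would lose by shutting down; producing recovers $400 of fixed cost.

Profit = -$379 at Q = 10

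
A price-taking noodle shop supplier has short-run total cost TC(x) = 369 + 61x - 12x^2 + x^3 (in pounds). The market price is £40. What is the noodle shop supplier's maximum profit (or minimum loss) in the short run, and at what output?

Profit = -£271 at x = 7

AVC = 61 - 12x + x^2; min AVC = £25 at x = 6. Since P = £40 ≥ min AVC, the firm produces.
With MC = 61 - 24x + 3x^2, P = MC on the upward-sloping part at x* = 7.
TR = 40·7 = 280. TC = 369 + 182 = 551. Profit = 280 − 551 = -£271.
That loss of £271 beats the £369 the firm would lose by shutting down; producing recovers £98 of fixed cost.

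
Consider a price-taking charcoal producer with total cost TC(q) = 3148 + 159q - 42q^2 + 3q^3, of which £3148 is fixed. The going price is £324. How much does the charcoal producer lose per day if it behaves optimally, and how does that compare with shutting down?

Profit = -£244 at q = 11

AVC = 159 - 42q + 3q^2 has its minimum £12 at q = 7; price £324 clears that bar, so the firm operates.
MC = 159 - 84q + 9q^2. Setting P = MC and taking the root on the rising branch gives q* = 11.
TR = 324·11 = 3564. TC = 3148 + 660 = 3808. Profit = 3564 − 3808 = -£244.
Shutting down would mean losing the fixed cost of £3148, so operating at a loss of £244 is better by £2904.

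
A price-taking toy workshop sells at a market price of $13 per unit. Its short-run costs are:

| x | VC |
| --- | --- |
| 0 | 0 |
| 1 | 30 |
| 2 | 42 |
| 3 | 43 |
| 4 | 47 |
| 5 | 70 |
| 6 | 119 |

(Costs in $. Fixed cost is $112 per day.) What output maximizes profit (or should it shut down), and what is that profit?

Profit at each row (π = 13x − TC): x=0: -112; x=1: -129; x=2: -128; x=3: -116; x=4: -107; x=5: -117; x=6: -153.
Profit is maximized at x = 4. AVC there is 47/4 = $11.75 ≤ P, so producing beats shutting down (which would give -$112).

x = 4; profit = -$107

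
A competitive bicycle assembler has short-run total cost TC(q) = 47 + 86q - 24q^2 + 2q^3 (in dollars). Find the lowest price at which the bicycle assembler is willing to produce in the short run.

The shutdown price is the minimum of AVC. VC = 86q - 24q^2 + 2q^3, so AVC = 86 - 24q + 2q^2.
dAVC/dq = -24 + 4q = 0 gives q = 6. min AVC = 86 - 24·6 + 2·6^2 = 14.
For P < $14 the firm produces nothing.

$14 per unit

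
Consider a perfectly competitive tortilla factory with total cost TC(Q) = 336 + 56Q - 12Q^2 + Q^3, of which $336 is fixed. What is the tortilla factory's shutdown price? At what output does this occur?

The firm shuts down when price falls below the minimum of average variable cost. AVC = VC/Q = 56 - 12Q + Q^2.
dAVC/dQ = -12 + 2Q = 0 gives Q = 6. min AVC = 56 - 12·6 + 6^2 = 20.
The firm shuts down for any P below $20.

$20 per unit, at Q = 6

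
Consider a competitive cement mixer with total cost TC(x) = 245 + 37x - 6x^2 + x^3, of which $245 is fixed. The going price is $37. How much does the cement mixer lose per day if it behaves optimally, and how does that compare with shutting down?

Profit = -$213 at x = 4

AVC = 37 - 6x + x^2 has its minimum $28 at x = 3; price $37 clears that bar, so the firm operates.
With MC = 37 - 12x + 3x^2, P = MC on the upward-sloping part at x* = 4.
TR = 37·4 = 148. TC = 245 + 116 = 361. Profit = 148 − 361 = -$213.
That loss of $213 beats the $245 the firm would lose by shutting down; producing recovers $32 of fixed cost.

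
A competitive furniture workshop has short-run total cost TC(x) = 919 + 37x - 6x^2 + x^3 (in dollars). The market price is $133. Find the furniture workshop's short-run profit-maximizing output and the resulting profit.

Profit = -$279 at x = 8

AVC = 37 - 6x + x^2; min AVC = $28 at x = 3. Since P = $133 ≥ min AVC, the firm produces.
MC = 37 - 12x + 3x^2. Setting P = MC and taking the root on the rising branch gives x* = 8.
TR = 133·8 = 1064. TC = 919 + 424 = 1343. Profit = 1064 − 1343 = -$279.
Shutting down would mean losing the fixed cost of $919, so operating at a loss of $279 is better by $640.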